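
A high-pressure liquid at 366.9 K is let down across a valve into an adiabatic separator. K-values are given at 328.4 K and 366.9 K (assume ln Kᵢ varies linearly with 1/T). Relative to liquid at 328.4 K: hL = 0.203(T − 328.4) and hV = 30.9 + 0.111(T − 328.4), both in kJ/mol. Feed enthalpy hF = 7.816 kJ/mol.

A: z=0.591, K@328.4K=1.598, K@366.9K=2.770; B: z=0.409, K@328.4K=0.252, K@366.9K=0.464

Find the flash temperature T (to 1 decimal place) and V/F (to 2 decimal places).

Adiabatic flash: solve Rachford–Rice at each trial T, then check hF = ψ·hV(T) + (1−ψ)·hL(T).
  T = 328.4 K: K = (1.598, 0.252), RR gives ψ = 0.106, H_out = 3.280 kJ/mol
  T = 366.9 K: K = (2.770, 0.464), RR gives ψ = 0.872, H_out = 31.659 kJ/mol
  T = 347.6 K: K = (2.135, 0.348), RR gives ψ = 0.545, H_out = 19.784 kJ/mol
  T = 338.0 K: K = (1.855, 0.297), RR gives ψ = 0.362, H_out = 12.827 kJ/mol
  T = 333.2 K: K = (1.723, 0.274), RR gives ψ = 0.249, H_out = 8.548 kJ/mol
  T = 330.8 K: K = (1.660, 0.263), RR gives ψ = 0.182, H_out = 6.071 kJ/mol
Linear interpolation between T = 330.8 (H_out = 6.071) and T = 333.2 (H_out = 8.548) on hF = 7.816 gives T ≈ 332.5 K, at which ψ = 0.23.

T = 332.5 K, V/F = 0.23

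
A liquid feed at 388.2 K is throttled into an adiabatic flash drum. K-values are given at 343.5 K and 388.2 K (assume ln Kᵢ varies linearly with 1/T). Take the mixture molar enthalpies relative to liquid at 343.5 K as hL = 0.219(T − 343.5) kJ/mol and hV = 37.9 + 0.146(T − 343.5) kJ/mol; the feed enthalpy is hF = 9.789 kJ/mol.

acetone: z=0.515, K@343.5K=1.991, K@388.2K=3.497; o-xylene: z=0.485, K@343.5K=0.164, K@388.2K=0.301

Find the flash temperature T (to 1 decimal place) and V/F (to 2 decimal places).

Adiabatic flash: solve Rachford–Rice at each trial T, then check hF = ψ·hV(T) + (1−ψ)·hL(T).
  T = 343.5 K: K = (1.991, 0.164), RR gives ψ = 0.127, H_out = 4.799 kJ/mol
  T = 388.2 K: K = (3.497, 0.301), RR gives ψ = 0.543, H_out = 28.581 kJ/mol
  T = 365.9 K: K = (2.686, 0.226), RR gives ψ = 0.378, H_out = 18.619 kJ/mol
  T = 354.7 K: K = (2.324, 0.194), RR gives ψ = 0.272, H_out = 12.550 kJ/mol
  T = 349.1 K: K = (2.154, 0.178), RR gives ψ = 0.206, H_out = 8.966 kJ/mol
  T = 351.9 K: K = (2.238, 0.186), RR gives ψ = 0.241, H_out = 10.818 kJ/mol
  T = 350.5 K: K = (2.195, 0.182), RR gives ψ = 0.224, H_out = 9.908 kJ/mol
Linear interpolation between T = 349.1 (H_out = 8.966) and T = 350.5 (H_out = 9.908) on hF = 9.789 gives T ≈ 350.3 K, at which ψ = 0.22.

T = 350.3 K, V/F = 0.22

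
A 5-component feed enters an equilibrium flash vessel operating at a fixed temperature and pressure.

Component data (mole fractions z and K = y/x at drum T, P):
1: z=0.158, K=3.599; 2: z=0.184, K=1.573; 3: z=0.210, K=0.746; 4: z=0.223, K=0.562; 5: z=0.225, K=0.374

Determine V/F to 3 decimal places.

V/F = 0.262

Iterate (Newton) starting at V/F = 0.37:
  V/F = 0.370: g = -0.0624, g' = -0.545 → V/F = 0.256
  V/F = 0.256: g = 0.0040, g' = -0.626 → V/F = 0.262
Converged at V/F = 0.262.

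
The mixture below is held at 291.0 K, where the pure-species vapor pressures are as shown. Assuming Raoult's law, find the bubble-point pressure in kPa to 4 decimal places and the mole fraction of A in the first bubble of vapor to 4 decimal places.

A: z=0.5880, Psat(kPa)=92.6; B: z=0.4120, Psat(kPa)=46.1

Pbub = 73.4420 kPa, y_A = 0.7414

At the bubble point ψ → 0, so ΣzᵢKᵢ = 1 with Kᵢ = Pᵢˢᵃᵗ/P ⇒ P = ΣzᵢPᵢˢᵃᵗ.
P = 0.5880·92.6 + 0.4120·46.1 = 73.4420 kPa
yᵢ = zᵢPᵢˢᵃᵗ/P ⇒ y_A = 0.5880·92.6/73.4420 = 0.7414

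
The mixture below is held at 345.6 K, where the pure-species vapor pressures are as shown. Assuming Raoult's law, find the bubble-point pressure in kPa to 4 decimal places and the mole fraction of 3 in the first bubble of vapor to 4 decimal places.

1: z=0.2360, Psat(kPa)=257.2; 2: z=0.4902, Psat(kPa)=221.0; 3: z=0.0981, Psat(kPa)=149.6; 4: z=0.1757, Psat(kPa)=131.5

Pbub = 206.8137 kPa, y_3 = 0.0710

At the bubble point ψ → 0, so ΣzᵢKᵢ = 1 with Kᵢ = Pᵢˢᵃᵗ/P ⇒ P = ΣzᵢPᵢˢᵃᵗ.
P = 0.2360·257.2 + 0.4902·221.0 + 0.0981·149.6 + 0.1757·131.5 = 206.8137 kPa
yᵢ = zᵢPᵢˢᵃᵗ/P ⇒ y_3 = 0.0981·149.6/206.8137 = 0.0710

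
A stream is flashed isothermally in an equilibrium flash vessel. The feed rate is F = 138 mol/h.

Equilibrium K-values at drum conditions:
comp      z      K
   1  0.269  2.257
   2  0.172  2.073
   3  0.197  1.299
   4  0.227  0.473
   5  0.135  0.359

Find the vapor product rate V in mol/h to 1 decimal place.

V = 93.3 mol/h

Iterate (Newton) starting at ψ = 0.44:
  ψ = 0.440: g = 0.1189, g' = -0.496 → ψ = 0.680
  ψ = 0.680: g = -0.0017, g' = -0.529 → ψ = 0.676
Converged at ψ = 0.676.
Then V = ψ·F = 0.6764·138 = 93.3 mol/h and L = F − V = 44.7 mol/h.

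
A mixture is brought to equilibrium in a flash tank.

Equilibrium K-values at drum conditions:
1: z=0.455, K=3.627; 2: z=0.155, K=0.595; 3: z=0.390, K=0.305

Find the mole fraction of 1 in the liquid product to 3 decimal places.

Newton iteration, β⁰ = 0.5:
  β = 0.500: g = 0.0225, g' = -1.069 → β = 0.521
Converged at β = 0.521.
Compositions from xᵢ = zᵢ/(1+β(Kᵢ−1)), yᵢ = Kᵢxᵢ:
  1: x = 0.192, y = 0.697
  2: x = 0.196, y = 0.117
  3: x = 0.611, y = 0.186

x_1 = 0.192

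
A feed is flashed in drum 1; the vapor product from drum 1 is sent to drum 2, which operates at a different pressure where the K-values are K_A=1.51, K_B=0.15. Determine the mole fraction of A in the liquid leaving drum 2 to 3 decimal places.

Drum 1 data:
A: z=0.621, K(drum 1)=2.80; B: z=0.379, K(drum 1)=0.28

Drum 1:
Newton–Raphson from ψ₁ = 0.5:
  ψ₁ = 0.500: g = 0.1619, g' = -1.037 → ψ₁ = 0.656
  ψ₁ = 0.656: g = -0.0047, g' = -1.129 → ψ₁ = 0.652
Converged at ψ₁ = 0.652.
Drum-1 compositions:
  A: x = 0.286, y = 0.800
  B: x = 0.714, y = 0.200
Drum-2 feed = drum-1 vapor: z₂ = (0.8000, 0.2000).
Drum 2:
Material balance + equilibrium reduce to Σ zᵢ(Kᵢ−1)/(1+ψ₂(Kᵢ−1)) = 0.
Check two-phase: ΣzᵢKᵢ = 1.238 > 1 and Σzᵢ/Kᵢ = 1.863 > 1, so g(0) = 0.238 > 0 and g(1) = -0.863 < 0.
Newton iteration, ψ₂⁰ = 0.5:
  ψ₂ = 0.500: g = 0.0294, g' = -0.569 → ψ₂ = 0.552
  ψ₂ = 0.552: g = -0.0017, g' = -0.639 → ψ₂ = 0.549
Converged at ψ₂ = 0.549.
  A: x = 0.625, y = 0.944
  B: x = 0.375, y = 0.056

x_A (drum 2) = 0.625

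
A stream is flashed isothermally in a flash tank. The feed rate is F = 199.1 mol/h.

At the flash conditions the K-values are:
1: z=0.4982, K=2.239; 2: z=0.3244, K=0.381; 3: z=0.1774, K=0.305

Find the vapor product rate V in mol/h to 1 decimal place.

V = 72.8 mol/h

Newton iteration, ψ⁰ = 0.48:
  ψ = 0.4800: g = -0.08363, g' = -0.7453 → ψ = 0.3678
  ψ = 0.3678: g = -0.00158, g' = -0.7239 → ψ = 0.3656
Converged at ψ = 0.3656.
Then V = ψ·F = 0.3656·199.1 = 72.8 mol/h and L = F − V = 126.3 mol/h.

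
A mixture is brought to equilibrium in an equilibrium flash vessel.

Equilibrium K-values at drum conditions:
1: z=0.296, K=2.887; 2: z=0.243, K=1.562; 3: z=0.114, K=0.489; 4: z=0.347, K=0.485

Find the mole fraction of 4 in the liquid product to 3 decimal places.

Rachford–Rice: g(β) = Σ zᵢ(Kᵢ−1)/(1+β(Kᵢ−1)) = 0.
Feasibility: ΣzᵢKᵢ = 1.458, Σzᵢ/Kᵢ = 1.207 — both > 1, two phases present.
Iterate (Newton) starting at β = 0.5:
  β = 0.500: g = 0.0751, g' = -0.546 → β = 0.637
  β = 0.637: g = 0.0017, g' = -0.528 → β = 0.641
Converged at β = 0.641.
Compositions from xᵢ = zᵢ/(1+β(Kᵢ−1)), yᵢ = Kᵢxᵢ:
  1: x = 0.134, y = 0.387
  2: x = 0.179, y = 0.279
  3: x = 0.169, y = 0.083
  4: x = 0.518, y = 0.251

x_4 = 0.518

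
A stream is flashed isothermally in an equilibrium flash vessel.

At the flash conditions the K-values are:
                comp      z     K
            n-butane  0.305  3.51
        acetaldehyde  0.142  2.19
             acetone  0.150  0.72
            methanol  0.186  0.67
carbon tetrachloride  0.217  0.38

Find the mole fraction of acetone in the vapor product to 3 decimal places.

y_acetone = 0.134

Material balance + equilibrium reduce to Σ zᵢ(Kᵢ−1)/(1+V/F(Kᵢ−1)) = 0.
Feasibility: ΣzᵢKᵢ = 1.697, Σzᵢ/Kᵢ = 1.209 — both > 1, two phases present.
Newton–Raphson from V/F = 0.49:
  V/F = 0.490: g = 0.1349, g' = -0.683 → V/F = 0.687
  V/F = 0.687: g = 0.0080, g' = -0.625 → V/F = 0.700
Converged at V/F = 0.700.
Compositions from xᵢ = zᵢ/(1+V/F(Kᵢ−1)), yᵢ = Kᵢxᵢ:
  n-butane: x = 0.111, y = 0.388
  acetaldehyde: x = 0.077, y = 0.170
  acetone: x = 0.187, y = 0.134
  methanol: x = 0.242, y = 0.162
  carbon tetrachloride: x = 0.383, y = 0.146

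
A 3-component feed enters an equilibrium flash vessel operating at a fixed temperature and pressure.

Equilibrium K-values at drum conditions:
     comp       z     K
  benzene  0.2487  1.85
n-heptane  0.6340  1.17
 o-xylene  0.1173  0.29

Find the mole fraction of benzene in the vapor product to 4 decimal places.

Rachford–Rice: g(ψ) = Σ zᵢ(Kᵢ−1)/(1+ψ(Kᵢ−1)) = 0.
g(0) = ΣzᵢKᵢ − 1 = 0.2359 and g(1) = 1 − Σzᵢ/Kᵢ = -0.0808, so a root lies in (0, 1).
Newton–Raphson from ψ = 0.38:
  ψ = 0.3800: g = 0.14697, g' = -0.2297 → ψ = 1.0000
  ψ = 1.0000: g = -0.08079, g' = -0.7690 → ψ = 0.8949
  ψ = 0.8949: g = -0.01481, g' = -0.5166 → ψ = 0.8663
  ψ = 0.8663: g = -0.00065, g' = -0.4725 → ψ = 0.8649
Converged at ψ = 0.8649.
Compositions from xᵢ = zᵢ/(1+ψ(Kᵢ−1)), yᵢ = Kᵢxᵢ:
  benzene: x = 0.1433, y = 0.2652
  n-heptane: x = 0.5527, y = 0.6467
  o-xylene: x = 0.3039, y = 0.0881

y_benzene = 0.2652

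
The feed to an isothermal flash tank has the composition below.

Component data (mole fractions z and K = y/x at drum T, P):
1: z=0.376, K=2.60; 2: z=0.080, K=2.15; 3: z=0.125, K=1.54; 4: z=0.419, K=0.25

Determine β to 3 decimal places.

β = 0.440

Rachford–Rice: g(β) = Σ zᵢ(Kᵢ−1)/(1+β(Kᵢ−1)) = 0.
Check two-phase: ΣzᵢKᵢ = 1.447 > 1 and Σzᵢ/Kᵢ = 1.939 > 1, so g(0) = 0.447 > 0 and g(1) = -0.939 < 0.
Newton–Raphson from β = 0.5:
  β = 0.500: g = -0.0570, g' = -0.966 → β = 0.441
  β = 0.441: g = -0.0012, g' = -0.927 → β = 0.440
Converged at β = 0.440.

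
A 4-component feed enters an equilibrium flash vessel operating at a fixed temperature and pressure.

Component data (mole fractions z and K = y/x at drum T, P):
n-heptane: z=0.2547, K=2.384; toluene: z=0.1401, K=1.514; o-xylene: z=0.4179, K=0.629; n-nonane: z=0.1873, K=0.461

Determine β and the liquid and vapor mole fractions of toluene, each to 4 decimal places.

Material balance + equilibrium reduce to Σ zᵢ(Kᵢ−1)/(1+β(Kᵢ−1)) = 0.
Check two-phase: ΣzᵢKᵢ = 1.1685 > 1 and Σzᵢ/Kᵢ = 1.2701 > 1, so g(0) = 0.1685 > 0 and g(1) = -0.2701 < 0.
Iterate (Newton) starting at β = 0.54:
  β = 0.5400: g = -0.07818, g' = -0.3807 → β = 0.3346
  β = 0.3346: g = 0.00218, g' = -0.4108 → β = 0.3399
Converged at β = 0.3399.
Compositions from xᵢ = zᵢ/(1+β(Kᵢ−1)), yᵢ = Kᵢxᵢ:
  n-heptane: x = 0.1732, y = 0.4129
  toluene: x = 0.1193, y = 0.1806
  o-xylene: x = 0.4782, y = 0.3008
  n-nonane: x = 0.2293, y = 0.1057

β = 0.3399, x_toluene = 0.1193, y_toluene = 0.1806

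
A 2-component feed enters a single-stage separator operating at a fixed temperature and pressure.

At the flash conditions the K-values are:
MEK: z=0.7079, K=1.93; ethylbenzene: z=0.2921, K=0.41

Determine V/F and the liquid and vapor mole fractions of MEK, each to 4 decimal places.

V/F = 0.8857, x_MEK = 0.3882, y_MEK = 0.7491

Rachford–Rice: g(V/F) = Σ zᵢ(Kᵢ−1)/(1+V/F(Kᵢ−1)) = 0.
g(0) = ΣzᵢKᵢ − 1 = 0.4860 and g(1) = 1 − Σzᵢ/Kᵢ = -0.0792, so a root lies in (0, 1).
Binary case is linear: z₁(K₁−1)(1+V/F(K₂−1)) + z₂(K₂−1)(1+V/F(K₁−1)) = 0
⇒ V/F = [z₁(K₁−1)+z₂(K₂−1)] / [−(K₁−1)(K₂−1)] = 0.48601/0.54870 = 0.8857
Compositions from xᵢ = zᵢ/(1+V/F(Kᵢ−1)), yᵢ = Kᵢxᵢ:
  MEK: x = 0.3882, y = 0.7491
  ethylbenzene: x = 0.6118, y = 0.2509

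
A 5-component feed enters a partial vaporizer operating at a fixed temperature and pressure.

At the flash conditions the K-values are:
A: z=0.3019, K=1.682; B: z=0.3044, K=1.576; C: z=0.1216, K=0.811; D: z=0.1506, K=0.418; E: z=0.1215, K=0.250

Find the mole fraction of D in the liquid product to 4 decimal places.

Newton iteration, V/F⁰ = 0.65:
  V/F = 0.6500: g = -0.07476, g' = -0.5187 → V/F = 0.5059
  V/F = 0.5059: g = -0.00761, g' = -0.4234 → V/F = 0.4879
  V/F = 0.4879: g = -0.00007, g' = -0.4153 → V/F = 0.4877
Converged at V/F = 0.4877.
Compositions from xᵢ = zᵢ/(1+V/F(Kᵢ−1)), yᵢ = Kᵢxᵢ:
  A: x = 0.2265, y = 0.3811
  B: x = 0.2376, y = 0.3745
  C: x = 0.1339, y = 0.1086
  D: x = 0.2103, y = 0.0879
  E: x = 0.1916, y = 0.0479

x_D = 0.2103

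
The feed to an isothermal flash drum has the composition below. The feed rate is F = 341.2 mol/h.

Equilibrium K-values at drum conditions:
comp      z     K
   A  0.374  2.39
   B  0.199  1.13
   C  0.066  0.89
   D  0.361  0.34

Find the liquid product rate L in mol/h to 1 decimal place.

L = 189.0 mol/h

Material balance + equilibrium reduce to Σ zᵢ(Kᵢ−1)/(1+ψ(Kᵢ−1)) = 0.
Check two-phase: ΣzᵢKᵢ = 1.300 > 1 and Σzᵢ/Kᵢ = 1.469 > 1, so g(0) = 0.300 > 0 and g(1) = -0.469 < 0.
Iterate (Newton) starting at ψ = 0.5:
  ψ = 0.500: g = -0.0323, g' = -0.606 → ψ = 0.447
  ψ = 0.447: g = -0.0003, g' = -0.595 → ψ = 0.446
Converged at ψ = 0.446.
Then V = ψ·F = 0.4461·341.2 = 152.2 mol/h and L = F − V = 189.0 mol/h.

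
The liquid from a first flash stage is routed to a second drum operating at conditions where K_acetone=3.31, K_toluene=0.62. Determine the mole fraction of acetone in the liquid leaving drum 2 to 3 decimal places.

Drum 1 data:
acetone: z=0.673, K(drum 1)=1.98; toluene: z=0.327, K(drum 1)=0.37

x_acetone (drum 2) = 0.141

Drum 1:
Material balance + equilibrium reduce to Σ zᵢ(Kᵢ−1)/(1+ψ₁(Kᵢ−1)) = 0.
g(0) = ΣzᵢKᵢ − 1 = 0.454 and g(1) = 1 − Σzᵢ/Kᵢ = -0.224, so a root lies in (0, 1).
Iterate (Newton) starting at ψ₁ = 0.58:
  ψ₁ = 0.580: g = 0.0959, g' = -0.585 → ψ₁ = 0.744
  ψ₁ = 0.744: g = -0.0063, g' = -0.676 → ψ₁ = 0.735
Converged at ψ₁ = 0.735.
Drum-1 compositions:
  acetone: x = 0.391, y = 0.775
  toluene: x = 0.609, y = 0.225
Drum-2 feed = drum-1 liquid: z₂ = (0.3913, 0.6087).
Drum 2:
Rachford–Rice: g(ψ₂) = Σ zᵢ(Kᵢ−1)/(1+ψ₂(Kᵢ−1)) = 0.
Check two-phase: ΣzᵢKᵢ = 1.673 > 1 and Σzᵢ/Kᵢ = 1.100 > 1, so g(0) = 0.673 > 0 and g(1) = -0.100 < 0.
Binary case is linear: z₁(K₁−1)(1+ψ₂(K₂−1)) + z₂(K₂−1)(1+ψ₂(K₁−1)) = 0
⇒ ψ₂ = [z₁(K₁−1)+z₂(K₂−1)] / [−(K₁−1)(K₂−1)] = 0.6726/0.8778 = 0.766
  acetone: x = 0.141, y = 0.468
  toluene: x = 0.859, y = 0.532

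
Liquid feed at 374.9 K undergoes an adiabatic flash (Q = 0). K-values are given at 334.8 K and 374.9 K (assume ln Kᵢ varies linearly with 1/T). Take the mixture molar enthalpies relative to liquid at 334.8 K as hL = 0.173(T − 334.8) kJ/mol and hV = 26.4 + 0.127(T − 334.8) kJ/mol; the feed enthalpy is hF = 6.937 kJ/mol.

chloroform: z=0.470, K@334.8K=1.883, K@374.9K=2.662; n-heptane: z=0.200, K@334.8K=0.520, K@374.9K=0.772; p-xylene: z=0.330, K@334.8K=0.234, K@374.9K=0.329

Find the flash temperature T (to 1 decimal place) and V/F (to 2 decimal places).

Adiabatic flash: solve Rachford–Rice at each trial T, then check hF = ψ·hV(T) + (1−ψ)·hL(T).
  T = 334.8 K: K = (1.883, 0.520, 0.234), RR gives ψ = 0.111, H_out = 2.944 kJ/mol
  T = 374.9 K: K = (2.662, 0.772, 0.329), RR gives ψ = 0.557, H_out = 20.609 kJ/mol
  T = 354.9 K: K = (2.262, 0.641, 0.280), RR gives ψ = 0.367, H_out = 12.823 kJ/mol
  T = 344.9 K: K = (2.070, 0.579, 0.257), RR gives ψ = 0.253, H_out = 8.296 kJ/mol
  T = 339.9 K: K = (1.977, 0.550, 0.245), RR gives ψ = 0.187, H_out = 5.771 kJ/mol
  T = 342.4 K: K = (2.023, 0.564, 0.251), RR gives ψ = 0.221, H_out = 7.060 kJ/mol
  T = 341.1 K: K = (1.999, 0.557, 0.248), RR gives ψ = 0.203, H_out = 6.397 kJ/mol
Linear interpolation between T = 341.1 (H_out = 6.397) and T = 342.4 (H_out = 7.060) on hF = 6.937 gives T ≈ 342.2 K, at which ψ = 0.22.

T = 342.2 K, V/F = 0.22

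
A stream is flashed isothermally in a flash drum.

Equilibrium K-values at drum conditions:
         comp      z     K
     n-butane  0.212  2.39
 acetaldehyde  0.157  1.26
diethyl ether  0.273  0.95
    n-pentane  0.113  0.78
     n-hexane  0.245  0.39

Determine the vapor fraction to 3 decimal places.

Material balance + equilibrium reduce to Σ zᵢ(Kᵢ−1)/(1+ψ(Kᵢ−1)) = 0.
g(0) = ΣzᵢKᵢ − 1 = 0.148 and g(1) = 1 − Σzᵢ/Kᵢ = -0.274, so a root lies in (0, 1).
Newton–Raphson from ψ = 0.49:
  ψ = 0.490: g = -0.0435, g' = -0.346 → ψ = 0.364
Converged at ψ = 0.364.

ψ = 0.364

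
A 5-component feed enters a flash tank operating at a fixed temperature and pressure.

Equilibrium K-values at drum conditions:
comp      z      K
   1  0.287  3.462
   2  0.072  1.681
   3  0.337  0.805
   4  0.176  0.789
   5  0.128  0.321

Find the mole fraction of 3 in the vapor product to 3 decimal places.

Iterate (Newton) starting at β = 0.5:
  β = 0.500: g = 0.1074, g' = -0.529 → β = 0.703
  β = 0.703: g = 0.0059, g' = -0.493 → β = 0.715
Converged at β = 0.715.
Compositions from xᵢ = zᵢ/(1+β(Kᵢ−1)), yᵢ = Kᵢxᵢ:
  1: x = 0.104, y = 0.360
  2: x = 0.048, y = 0.081
  3: x = 0.392, y = 0.315
  4: x = 0.207, y = 0.164
  5: x = 0.249, y = 0.080

y_3 = 0.315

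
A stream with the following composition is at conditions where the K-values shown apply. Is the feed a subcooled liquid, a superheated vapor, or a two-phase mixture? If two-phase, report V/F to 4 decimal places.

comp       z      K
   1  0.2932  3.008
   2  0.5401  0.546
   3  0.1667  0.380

ΣzᵢKᵢ = 1.2402; Σzᵢ/Kᵢ = 1.5254.
Both exceed 1, so a two-phase solution exists.
Let ψ = V/F and solve Σ zᵢ(Kᵢ−1)/(1+ψ(Kᵢ−1)) = 0.
Newton iteration, ψ⁰ = 0.5:
  ψ = 0.5000: g = -0.17322, g' = -0.6153 → ψ = 0.2185
  ψ = 0.2185: g = 0.01747, g' = -0.7941 → ψ = 0.2405
  ψ = 0.2405: g = 0.00031, g' = -0.7664 → ψ = 0.2409
Converged at ψ = 0.2409.

two-phase, V/F = 0.2409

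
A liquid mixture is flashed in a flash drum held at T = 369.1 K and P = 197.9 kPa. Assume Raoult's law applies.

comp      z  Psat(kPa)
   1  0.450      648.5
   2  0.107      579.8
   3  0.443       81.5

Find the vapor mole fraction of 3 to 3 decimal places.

Raoult's law: Kᵢ = Pᵢˢᵃᵗ/P = Pᵢˢᵃᵗ/197.9.
  K_1 = 648.5/197.9 = 3.27691, K_2 = 579.8/197.9 = 2.92976, K_3 = 81.5/197.9 = 0.41182
Let β = V/F and solve Σ zᵢ(Kᵢ−1)/(1+β(Kᵢ−1)) = 0.
Feasibility: ΣzᵢKᵢ = 1.971, Σzᵢ/Kᵢ = 1.250 — both > 1, two phases present.
Iterate (Newton) starting at β = 0.53:
  β = 0.530: g = 0.1878, g' = -0.900 → β = 0.739
  β = 0.739: g = 0.0064, g' = -0.871 → β = 0.746
Converged at β = 0.746.
Compositions from xᵢ = zᵢ/(1+β(Kᵢ−1)), yᵢ = Kᵢxᵢ:
  1: x = 0.167, y = 0.546
  2: x = 0.044, y = 0.128
  3: x = 0.789, y = 0.325

y_3 = 0.325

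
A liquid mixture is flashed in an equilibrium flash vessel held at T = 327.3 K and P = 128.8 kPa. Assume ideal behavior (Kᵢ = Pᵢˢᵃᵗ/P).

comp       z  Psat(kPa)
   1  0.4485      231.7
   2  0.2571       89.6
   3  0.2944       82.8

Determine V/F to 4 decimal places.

Raoult's law: Kᵢ = Pᵢˢᵃᵗ/P = Pᵢˢᵃᵗ/128.8.
  K_1 = 231.7/128.8 = 1.798913, K_2 = 89.6/128.8 = 0.695652, K_3 = 82.8/128.8 = 0.642857
Material balance + equilibrium reduce to Σ zᵢ(Kᵢ−1)/(1+V/F(Kᵢ−1)) = 0.
Feasibility: ΣzᵢKᵢ = 1.1749, Σzᵢ/Kᵢ = 1.0769 — both > 1, two phases present.
Newton–Raphson from V/F = 0.5:
  V/F = 0.5000: g = 0.03574, g' = -0.2349 → V/F = 0.6521
  V/F = 0.6521: g = 0.00089, g' = -0.2246 → V/F = 0.6561
Converged at V/F = 0.6561.

V/F = 0.6561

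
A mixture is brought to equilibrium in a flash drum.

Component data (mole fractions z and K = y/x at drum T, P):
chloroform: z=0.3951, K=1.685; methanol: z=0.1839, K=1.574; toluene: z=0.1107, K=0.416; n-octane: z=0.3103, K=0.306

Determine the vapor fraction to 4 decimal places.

ψ = 0.2213

Let ψ = V/F and solve Σ zᵢ(Kᵢ−1)/(1+ψ(Kᵢ−1)) = 0.
Feasibility: ΣzᵢKᵢ = 1.0962, Σzᵢ/Kᵢ = 1.6315 — both > 1, two phases present.
Iterate (Newton) starting at ψ = 0.55:
  ψ = 0.5500: g = -0.16672, g' = -0.6057 → ψ = 0.2747
  ψ = 0.2747: g = -0.02413, g' = -0.4583 → ψ = 0.2221
  ψ = 0.2221: g = -0.00034, g' = -0.4461 → ψ = 0.2213
Converged at ψ = 0.2213.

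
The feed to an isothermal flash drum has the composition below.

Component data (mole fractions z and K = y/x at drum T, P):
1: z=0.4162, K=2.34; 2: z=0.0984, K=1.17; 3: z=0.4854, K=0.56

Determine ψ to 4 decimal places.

ψ = 0.6851

Newton–Raphson from ψ = 0.6:
  ψ = 0.6000: g = 0.03415, g' = -0.4055 → ψ = 0.6842
  ψ = 0.6842: g = 0.00037, g' = -0.3980 → ψ = 0.6851
Converged at ψ = 0.6851.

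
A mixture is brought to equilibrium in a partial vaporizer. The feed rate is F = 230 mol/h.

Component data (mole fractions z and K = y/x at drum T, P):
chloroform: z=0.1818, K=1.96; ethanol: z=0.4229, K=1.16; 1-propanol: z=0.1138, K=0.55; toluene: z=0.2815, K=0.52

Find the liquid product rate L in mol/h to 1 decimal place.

Let ψ = V/F and solve Σ zᵢ(Kᵢ−1)/(1+ψ(Kᵢ−1)) = 0.
Check two-phase: ΣzᵢKᵢ = 1.0559 > 1 and Σzᵢ/Kᵢ = 1.2056 > 1, so g(0) = 0.0559 > 0 and g(1) = -0.2056 < 0.
Newton iteration, ψ⁰ = 0.53:
  ψ = 0.5300: g = -0.07042, g' = -0.2392 → ψ = 0.2356
  ψ = 0.2356: g = -0.00209, g' = -0.2328 → ψ = 0.2266
Converged at ψ = 0.2266.
Then V = ψ·F = 0.2266·230 = 52.1 mol/h and L = F − V = 177.9 mol/h.

L = 177.9 mol/h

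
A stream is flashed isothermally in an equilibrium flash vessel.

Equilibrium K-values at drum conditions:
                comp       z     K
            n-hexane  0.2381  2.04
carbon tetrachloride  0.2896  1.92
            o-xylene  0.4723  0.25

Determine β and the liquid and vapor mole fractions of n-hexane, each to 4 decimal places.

Rachford–Rice: g(β) = Σ zᵢ(Kᵢ−1)/(1+β(Kᵢ−1)) = 0.
g(0) = ΣzᵢKᵢ − 1 = 0.1598 and g(1) = 1 − Σzᵢ/Kᵢ = -1.1567, so a root lies in (0, 1).
Iterate (Newton) starting at β = 0.5:
  β = 0.5000: g = -0.22136, g' = -0.9066 → β = 0.2558
  β = 0.2558: g = -0.02707, g' = -0.7281 → β = 0.2186
  β = 0.2186: g = -0.00015, g' = -0.7210 → β = 0.2184
Converged at β = 0.2184.
Compositions from xᵢ = zᵢ/(1+β(Kᵢ−1)), yᵢ = Kᵢxᵢ:
  n-hexane: x = 0.1940, y = 0.3958
  carbon tetrachloride: x = 0.2411, y = 0.4630
  o-xylene: x = 0.5648, y = 0.1412

β = 0.2184, x_n-hexane = 0.1940, y_n-hexane = 0.3958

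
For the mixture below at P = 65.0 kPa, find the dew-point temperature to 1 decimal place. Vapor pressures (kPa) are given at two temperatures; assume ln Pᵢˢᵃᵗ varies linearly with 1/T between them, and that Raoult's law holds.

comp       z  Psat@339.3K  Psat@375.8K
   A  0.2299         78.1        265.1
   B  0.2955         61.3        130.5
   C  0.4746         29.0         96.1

T = 353.3 K

Dew-point temperature: Σzᵢ·P/Pᵢˢᵃᵗ(T) = 1. Interpolate ln Pᵢˢᵃᵗ = aᵢ + bᵢ/T.
  T = 339.3 K: ΣzᵢP/Pᵢˢᵃᵗ = 1.5684
  T = 375.8 K: ΣzᵢP/Pᵢˢᵃᵗ = 0.5246
  T = 357.6 K: ΣzᵢP/Pᵢˢᵃᵗ = 0.8768
  T = 348.5 K: ΣzᵢP/Pᵢˢᵃᵗ = 1.1605
  T = 353.1 K: ΣzᵢP/Pᵢˢᵃᵗ = 1.0051
  T = 355.4 K: ΣzᵢP/Pᵢˢᵃᵗ = 0.9368
Interpolating between 353.1 K and 355.4 K gives T ≈ 353.3 K.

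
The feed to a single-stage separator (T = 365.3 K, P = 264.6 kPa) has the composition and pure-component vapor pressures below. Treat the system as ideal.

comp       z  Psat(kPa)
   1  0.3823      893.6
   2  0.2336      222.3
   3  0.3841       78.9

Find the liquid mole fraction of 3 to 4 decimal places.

x_3 = 0.5645

Raoult's law: Kᵢ = Pᵢˢᵃᵗ/P = Pᵢˢᵃᵗ/264.6.
  K_1 = 893.6/264.6 = 3.377173, K_2 = 222.3/264.6 = 0.840136, K_3 = 78.9/264.6 = 0.298186
Rachford–Rice: g(V/F) = Σ zᵢ(Kᵢ−1)/(1+V/F(Kᵢ−1)) = 0.
Feasibility: ΣzᵢKᵢ = 1.6019, Σzᵢ/Kᵢ = 1.6794 — both > 1, two phases present.
Newton–Raphson from V/F = 0.53:
  V/F = 0.5300: g = -0.06788, g' = -0.9098 → V/F = 0.4554
  V/F = 0.4554: g = -0.00007, g' = -0.9137 → V/F = 0.4553
Converged at V/F = 0.4553.
Compositions from xᵢ = zᵢ/(1+V/F(Kᵢ−1)), yᵢ = Kᵢxᵢ:
  1: x = 0.1836, y = 0.6200
  2: x = 0.2519, y = 0.2117
  3: x = 0.5645, y = 0.1683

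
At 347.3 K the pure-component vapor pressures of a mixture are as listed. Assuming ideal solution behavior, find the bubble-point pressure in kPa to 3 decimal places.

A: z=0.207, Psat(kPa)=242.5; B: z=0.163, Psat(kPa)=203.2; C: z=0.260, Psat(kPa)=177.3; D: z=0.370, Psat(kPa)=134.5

At the bubble point ψ → 0, so ΣzᵢKᵢ = 1 with Kᵢ = Pᵢˢᵃᵗ/P ⇒ P = ΣzᵢPᵢˢᵃᵗ.
P = 0.207·242.5 + 0.163·203.2 + 0.260·177.3 + 0.370·134.5 = 179.182 kPa

Pbub = 179.182 kPa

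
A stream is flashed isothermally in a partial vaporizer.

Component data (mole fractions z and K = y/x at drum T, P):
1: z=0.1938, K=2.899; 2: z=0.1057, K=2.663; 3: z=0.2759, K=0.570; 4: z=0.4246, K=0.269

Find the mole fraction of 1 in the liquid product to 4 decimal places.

x_1 = 0.1626

Let β = V/F and solve Σ zᵢ(Kᵢ−1)/(1+β(Kᵢ−1)) = 0.
Feasibility: ΣzᵢKᵢ = 1.1148, Σzᵢ/Kᵢ = 2.1690 — both > 1, two phases present.
Newton iteration, β⁰ = 0.5:
  β = 0.5000: g = -0.35555, g' = -0.9174 → β = 0.1124
  β = 0.1124: g = -0.01148, g' = -1.0077 → β = 0.1010
  β = 0.1010: g = 0.00011, g' = -1.0265 → β = 0.1011
Converged at β = 0.1011.
Compositions from xᵢ = zᵢ/(1+β(Kᵢ−1)), yᵢ = Kᵢxᵢ:
  1: x = 0.1626, y = 0.4713
  2: x = 0.0905, y = 0.2409
  3: x = 0.2884, y = 0.1644
  4: x = 0.4585, y = 0.1233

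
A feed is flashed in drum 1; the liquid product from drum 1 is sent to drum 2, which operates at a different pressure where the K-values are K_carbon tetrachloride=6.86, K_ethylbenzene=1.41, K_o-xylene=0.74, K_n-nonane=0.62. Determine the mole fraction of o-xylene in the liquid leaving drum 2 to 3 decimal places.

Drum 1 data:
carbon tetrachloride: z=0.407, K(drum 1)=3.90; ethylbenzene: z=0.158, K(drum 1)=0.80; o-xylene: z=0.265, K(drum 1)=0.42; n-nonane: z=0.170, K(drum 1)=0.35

Drum 1:
Material balance + equilibrium reduce to Σ zᵢ(Kᵢ−1)/(1+ψ₁(Kᵢ−1)) = 0.
Feasibility: ΣzᵢKᵢ = 1.884, Σzᵢ/Kᵢ = 1.419 — both > 1, two phases present.
Newton iteration, ψ₁⁰ = 0.6:
  ψ₁ = 0.600: g = -0.0220, g' = -0.867 → ψ₁ = 0.575
Converged at ψ₁ = 0.575.
Drum-1 compositions:
  carbon tetrachloride: x = 0.153, y = 0.595
  ethylbenzene: x = 0.179, y = 0.143
  o-xylene: x = 0.397, y = 0.167
  n-nonane: x = 0.271, y = 0.095
Drum-2 feed = drum-1 liquid: z₂ = (0.1526, 0.1785, 0.3975, 0.2714).
Drum 2:
Iterate (Newton) starting at ψ₂ = 0.39:
  ψ₂ = 0.390: g = 0.0993, g' = -0.595 → ψ₂ = 0.557
  ψ₂ = 0.557: g = 0.0178, g' = -0.408 → ψ₂ = 0.600
  ψ₂ = 0.600: g = 0.0006, g' = -0.380 → ψ₂ = 0.602
Converged at ψ₂ = 0.602.
  carbon tetrachloride: x = 0.034, y = 0.231
  ethylbenzene: x = 0.143, y = 0.202
  o-xylene: x = 0.471, y = 0.349
  n-nonane: x = 0.352, y = 0.218

x_o-xylene (drum 2) = 0.471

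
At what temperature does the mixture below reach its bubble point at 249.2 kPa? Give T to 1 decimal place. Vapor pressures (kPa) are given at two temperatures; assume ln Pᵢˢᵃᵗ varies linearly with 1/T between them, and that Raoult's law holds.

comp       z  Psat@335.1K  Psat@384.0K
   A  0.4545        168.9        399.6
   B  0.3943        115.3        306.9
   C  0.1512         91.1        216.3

Bubble-point temperature: ΣzᵢPᵢˢᵃᵗ(T) = P. Interpolate ln Pᵢˢᵃᵗ = aᵢ + bᵢ/T.
  T = 335.1 K: ΣzᵢPᵢˢᵃᵗ = 136.00 kPa
  T = 384.0 K: ΣzᵢPᵢˢᵃᵗ = 335.33 kPa
  T = 359.6 K: ΣzᵢPᵢˢᵃᵗ = 220.33 kPa
  T = 371.8 K: ΣzᵢPᵢˢᵃᵗ = 273.67 kPa
  T = 365.7 K: ΣzᵢPᵢˢᵃᵗ = 245.99 kPa
  T = 368.8 K: ΣzᵢPᵢˢᵃᵗ = 259.80 kPa
  T = 367.2 K: ΣzᵢPᵢˢᵃᵗ = 252.61 kPa
Interpolating between 365.7 K and 367.2 K gives T ≈ 366.4 K.

T = 366.4 K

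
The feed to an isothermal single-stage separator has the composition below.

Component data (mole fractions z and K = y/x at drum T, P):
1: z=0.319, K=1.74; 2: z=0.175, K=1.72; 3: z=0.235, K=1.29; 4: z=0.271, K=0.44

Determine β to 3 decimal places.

Let β = V/F and solve Σ zᵢ(Kᵢ−1)/(1+β(Kᵢ−1)) = 0.
Check two-phase: ΣzᵢKᵢ = 1.278 > 1 and Σzᵢ/Kᵢ = 1.083 > 1, so g(0) = 0.278 > 0 and g(1) = -0.083 < 0.
Newton–Raphson from β = 0.43:
  β = 0.430: g = 0.1360, g' = -0.316 → β = 0.860
  β = 0.860: g = -0.0160, g' = -0.429 → β = 0.822
  β = 0.822: g = -0.0004, g' = -0.408 → β = 0.821
Converged at β = 0.821.

β = 0.821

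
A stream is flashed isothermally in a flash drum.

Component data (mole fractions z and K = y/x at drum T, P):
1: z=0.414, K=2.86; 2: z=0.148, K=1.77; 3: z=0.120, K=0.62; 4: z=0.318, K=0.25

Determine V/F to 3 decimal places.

V/F = 0.547

Material balance + equilibrium reduce to Σ zᵢ(Kᵢ−1)/(1+V/F(Kᵢ−1)) = 0.
g(0) = ΣzᵢKᵢ − 1 = 0.600 and g(1) = 1 − Σzᵢ/Kᵢ = -0.694, so a root lies in (0, 1).
Iterate (Newton) starting at V/F = 0.5:
  V/F = 0.500: g = 0.0434, g' = -0.915 → V/F = 0.547
Converged at V/F = 0.547.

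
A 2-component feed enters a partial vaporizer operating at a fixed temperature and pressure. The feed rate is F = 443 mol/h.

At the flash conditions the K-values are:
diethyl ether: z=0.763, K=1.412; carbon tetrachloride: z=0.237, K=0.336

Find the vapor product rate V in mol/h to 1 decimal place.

Material balance + equilibrium reduce to Σ zᵢ(Kᵢ−1)/(1+ψ(Kᵢ−1)) = 0.
Check two-phase: ΣzᵢKᵢ = 1.157 > 1 and Σzᵢ/Kᵢ = 1.246 > 1, so g(0) = 0.157 > 0 and g(1) = -0.246 < 0.
Binary case is linear: z₁(K₁−1)(1+ψ(K₂−1)) + z₂(K₂−1)(1+ψ(K₁−1)) = 0
⇒ ψ = [z₁(K₁−1)+z₂(K₂−1)] / [−(K₁−1)(K₂−1)] = 0.1570/0.2736 = 0.574
Then V = ψ·F = 0.5739·443 = 254.2 mol/h and L = F − V = 188.8 mol/h.

V = 254.2 mol/h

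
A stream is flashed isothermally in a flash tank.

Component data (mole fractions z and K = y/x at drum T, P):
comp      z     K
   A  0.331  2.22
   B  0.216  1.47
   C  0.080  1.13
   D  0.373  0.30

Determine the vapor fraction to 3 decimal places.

ψ = 0.407

Let ψ = V/F and solve Σ zᵢ(Kᵢ−1)/(1+ψ(Kᵢ−1)) = 0.
g(0) = ΣzᵢKᵢ − 1 = 0.255 and g(1) = 1 − Σzᵢ/Kᵢ = -0.610, so a root lies in (0, 1).
Iterate (Newton) starting at ψ = 0.3:
  ψ = 0.300: g = 0.0641, g' = -0.595 → ψ = 0.408
  ψ = 0.408: g = -0.0007, g' = -0.612 → ψ = 0.407
Converged at ψ = 0.407.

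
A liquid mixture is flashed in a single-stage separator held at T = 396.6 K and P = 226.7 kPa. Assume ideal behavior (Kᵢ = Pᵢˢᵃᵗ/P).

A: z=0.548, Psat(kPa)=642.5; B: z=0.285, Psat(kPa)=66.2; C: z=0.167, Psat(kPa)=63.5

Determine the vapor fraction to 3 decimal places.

Raoult's law: Kᵢ = Pᵢˢᵃᵗ/P = Pᵢˢᵃᵗ/226.7.
  K_A = 642.5/226.7 = 2.83414, K_B = 66.2/226.7 = 0.29202, K_C = 63.5/226.7 = 0.28011
Rachford–Rice: g(ψ) = Σ zᵢ(Kᵢ−1)/(1+ψ(Kᵢ−1)) = 0.
Feasibility: ΣzᵢKᵢ = 1.683, Σzᵢ/Kᵢ = 1.766 — both > 1, two phases present.
Newton–Raphson from ψ = 0.5:
  ψ = 0.500: g = 0.0241, g' = -1.055 → ψ = 0.523
Converged at ψ = 0.523.

ψ = 0.523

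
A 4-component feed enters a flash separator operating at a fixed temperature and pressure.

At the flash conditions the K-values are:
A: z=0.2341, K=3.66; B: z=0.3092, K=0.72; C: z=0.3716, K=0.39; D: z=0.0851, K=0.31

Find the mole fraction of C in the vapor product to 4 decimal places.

y_C = 0.1637

Newton–Raphson from ψ = 0.5:
  ψ = 0.5000: g = -0.24921, g' = -0.7186 → ψ = 0.1532
  ψ = 0.1532: g = 0.03627, g' = -1.0815 → ψ = 0.1867
  ψ = 0.1867: g = 0.00149, g' = -0.9959 → ψ = 0.1882
Converged at ψ = 0.1882.
Compositions from xᵢ = zᵢ/(1+ψ(Kᵢ−1)), yᵢ = Kᵢxᵢ:
  A: x = 0.1560, y = 0.5710
  B: x = 0.3264, y = 0.2350
  C: x = 0.4198, y = 0.1637
  D: x = 0.0978, y = 0.0303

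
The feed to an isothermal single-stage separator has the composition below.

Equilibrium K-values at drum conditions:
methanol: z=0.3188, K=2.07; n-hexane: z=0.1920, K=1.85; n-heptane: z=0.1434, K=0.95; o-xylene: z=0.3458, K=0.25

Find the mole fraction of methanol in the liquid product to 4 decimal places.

Material balance + equilibrium reduce to Σ zᵢ(Kᵢ−1)/(1+ψ(Kᵢ−1)) = 0.
g(0) = ΣzᵢKᵢ − 1 = 0.2378 and g(1) = 1 − Σzᵢ/Kᵢ = -0.7919, so a root lies in (0, 1).
Newton iteration, ψ⁰ = 0.45:
  ψ = 0.4500: g = -0.05051, g' = -0.6824 → ψ = 0.3760
  ψ = 0.3760: g = -0.00158, g' = -0.6429 → ψ = 0.3735
Converged at ψ = 0.3735.
Compositions from xᵢ = zᵢ/(1+ψ(Kᵢ−1)), yᵢ = Kᵢxᵢ:
  methanol: x = 0.2278, y = 0.4715
  n-hexane: x = 0.1457, y = 0.2696
  n-heptane: x = 0.1461, y = 0.1388
  o-xylene: x = 0.4804, y = 0.1201

x_methanol = 0.2278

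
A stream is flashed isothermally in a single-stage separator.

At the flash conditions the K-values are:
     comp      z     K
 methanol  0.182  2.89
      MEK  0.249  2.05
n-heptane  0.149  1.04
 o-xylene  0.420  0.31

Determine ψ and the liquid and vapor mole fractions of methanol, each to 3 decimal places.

ψ = 0.380, x_methanol = 0.106, y_methanol = 0.306

Newton iteration, ψ⁰ = 0.5:
  ψ = 0.500: g = -0.0883, g' = -0.756 → ψ = 0.383
  ψ = 0.383: g = -0.0022, g' = -0.728 → ψ = 0.380
Converged at ψ = 0.380.
Compositions from xᵢ = zᵢ/(1+ψ(Kᵢ−1)), yᵢ = Kᵢxᵢ:
  methanol: x = 0.106, y = 0.306
  MEK: x = 0.178, y = 0.365
  n-heptane: x = 0.147, y = 0.153
  o-xylene: x = 0.569, y = 0.177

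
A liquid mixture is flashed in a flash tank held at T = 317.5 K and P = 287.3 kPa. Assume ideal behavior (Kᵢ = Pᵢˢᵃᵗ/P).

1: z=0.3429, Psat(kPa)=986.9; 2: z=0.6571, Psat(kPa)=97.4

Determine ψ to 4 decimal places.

Raoult's law: Kᵢ = Pᵢˢᵃᵗ/P = Pᵢˢᵃᵗ/287.3.
  K_1 = 986.9/287.3 = 3.435085, K_2 = 97.4/287.3 = 0.339018
Let ψ = V/F and solve Σ zᵢ(Kᵢ−1)/(1+ψ(Kᵢ−1)) = 0.
g(0) = ΣzᵢKᵢ − 1 = 0.4007 and g(1) = 1 − Σzᵢ/Kᵢ = -1.0381, so a root lies in (0, 1).
Newton–Raphson from ψ = 0.5:
  ψ = 0.5000: g = -0.27219, g' = -1.0539 → ψ = 0.2417
  ψ = 0.2417: g = 0.00867, g' = -1.2123 → ψ = 0.2489
Converged at ψ = 0.2489.

ψ = 0.2489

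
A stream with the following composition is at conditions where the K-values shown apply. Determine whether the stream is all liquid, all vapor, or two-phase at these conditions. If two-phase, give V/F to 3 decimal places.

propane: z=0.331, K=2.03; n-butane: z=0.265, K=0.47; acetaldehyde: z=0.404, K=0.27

all liquid

ΣzᵢKᵢ = 0.906; Σzᵢ/Kᵢ = 2.223.
Since ΣzᵢKᵢ < 1 the mixture is below its bubble point — single liquid phase.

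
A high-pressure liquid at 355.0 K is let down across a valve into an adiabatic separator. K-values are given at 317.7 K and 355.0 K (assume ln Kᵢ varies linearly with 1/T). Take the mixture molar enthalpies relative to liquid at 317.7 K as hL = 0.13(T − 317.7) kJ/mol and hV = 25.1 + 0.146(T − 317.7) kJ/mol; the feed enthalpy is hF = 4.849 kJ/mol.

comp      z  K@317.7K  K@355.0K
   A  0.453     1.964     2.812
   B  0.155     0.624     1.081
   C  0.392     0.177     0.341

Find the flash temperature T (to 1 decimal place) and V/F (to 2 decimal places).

T = 323.1 K, V/F = 0.16

Adiabatic flash: solve Rachford–Rice at each trial T, then check hF = ψ·hV(T) + (1−ψ)·hL(T).
  T = 317.7 K: K = (1.964, 0.624, 0.177), RR gives ψ = 0.080, H_out = 2.007 kJ/mol
  T = 355.0 K: K = (2.812, 1.081, 0.341), RR gives ψ = 0.573, H_out = 19.562 kJ/mol
  T = 336.4 K: K = (2.375, 0.835, 0.250), RR gives ψ = 0.344, H_out = 11.158 kJ/mol
  T = 327.0 K: K = (2.164, 0.724, 0.211), RR gives ψ = 0.220, H_out = 6.775 kJ/mol
  T = 322.4 K: K = (2.064, 0.673, 0.194), RR gives ψ = 0.154, H_out = 4.492 kJ/mol
  T = 324.7 K: K = (2.114, 0.698, 0.202), RR gives ψ = 0.188, H_out = 5.649 kJ/mol
Linear interpolation between T = 322.4 (H_out = 4.492) and T = 324.7 (H_out = 5.649) on hF = 4.849 gives T ≈ 323.1 K, at which ψ = 0.16.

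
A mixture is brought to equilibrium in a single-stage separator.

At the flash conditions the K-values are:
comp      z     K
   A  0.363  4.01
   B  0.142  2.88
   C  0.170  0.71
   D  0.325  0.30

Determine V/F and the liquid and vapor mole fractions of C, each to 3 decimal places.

V/F = 0.661, x_C = 0.210, y_C = 0.149

Material balance + equilibrium reduce to Σ zᵢ(Kᵢ−1)/(1+V/F(Kᵢ−1)) = 0.
Feasibility: ΣzᵢKᵢ = 2.083, Σzᵢ/Kᵢ = 1.463 — both > 1, two phases present.
Newton iteration, V/F⁰ = 0.5:
  V/F = 0.500: g = 0.1661, g' = -1.054 → V/F = 0.658
  V/F = 0.658: g = 0.0036, g' = -1.039 → V/F = 0.661
Converged at V/F = 0.661.
Compositions from xᵢ = zᵢ/(1+V/F(Kᵢ−1)), yᵢ = Kᵢxᵢ:
  A: x = 0.121, y = 0.487
  B: x = 0.063, y = 0.182
  C: x = 0.210, y = 0.149
  D: x = 0.605, y = 0.181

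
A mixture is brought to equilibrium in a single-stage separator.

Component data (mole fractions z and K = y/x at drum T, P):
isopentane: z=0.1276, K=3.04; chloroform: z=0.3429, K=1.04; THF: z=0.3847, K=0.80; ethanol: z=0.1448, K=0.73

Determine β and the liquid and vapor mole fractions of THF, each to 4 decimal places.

β = 0.5749, x_THF = 0.4347, y_THF = 0.3477

Let β = V/F and solve Σ zᵢ(Kᵢ−1)/(1+β(Kᵢ−1)) = 0.
Check two-phase: ΣzᵢKᵢ = 1.1580 > 1 and Σzᵢ/Kᵢ = 1.0509 > 1, so g(0) = 0.1580 > 0 and g(1) = -0.0509 < 0.
Newton–Raphson from β = 0.5:
  β = 0.5000: g = 0.01162, g' = -0.1638 → β = 0.5710
  β = 0.5710: g = 0.00057, g' = -0.1482 → β = 0.5748
Converged at β = 0.5749.
Compositions from xᵢ = zᵢ/(1+β(Kᵢ−1)), yᵢ = Kᵢxᵢ:
  isopentane: x = 0.0587, y = 0.1785
  chloroform: x = 0.3352, y = 0.3486
  THF: x = 0.4347, y = 0.3477
  ethanol: x = 0.1714, y = 0.1251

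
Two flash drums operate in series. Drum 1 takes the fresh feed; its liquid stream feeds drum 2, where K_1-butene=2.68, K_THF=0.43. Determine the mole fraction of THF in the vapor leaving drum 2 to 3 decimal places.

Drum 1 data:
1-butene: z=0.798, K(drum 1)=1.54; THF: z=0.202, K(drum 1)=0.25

y_THF (drum 2) = 0.321

Drum 1:
Rachford–Rice: g(ψ₁) = Σ zᵢ(Kᵢ−1)/(1+ψ₁(Kᵢ−1)) = 0.
Check two-phase: ΣzᵢKᵢ = 1.279 > 1 and Σzᵢ/Kᵢ = 1.326 > 1, so g(0) = 0.279 > 0 and g(1) = -0.326 < 0.
Binary case is linear: z₁(K₁−1)(1+ψ₁(K₂−1)) + z₂(K₂−1)(1+ψ₁(K₁−1)) = 0
⇒ ψ₁ = [z₁(K₁−1)+z₂(K₂−1)] / [−(K₁−1)(K₂−1)] = 0.2794/0.4050 = 0.690
Drum-1 compositions:
  1-butene: x = 0.581, y = 0.895
  THF: x = 0.419, y = 0.105
Drum-2 feed = drum-1 liquid: z₂ = (0.5814, 0.4186).
Drum 2:
Rachford–Rice: g(ψ₂) = Σ zᵢ(Kᵢ−1)/(1+ψ₂(Kᵢ−1)) = 0.
Check two-phase: ΣzᵢKᵢ = 1.738 > 1 and Σzᵢ/Kᵢ = 1.190 > 1, so g(0) = 0.738 > 0 and g(1) = -0.190 < 0.
Binary case is linear: z₁(K₁−1)(1+ψ₂(K₂−1)) + z₂(K₂−1)(1+ψ₂(K₁−1)) = 0
⇒ ψ₂ = [z₁(K₁−1)+z₂(K₂−1)] / [−(K₁−1)(K₂−1)] = 0.7381/0.9576 = 0.771
  1-butene: x = 0.253, y = 0.679
  THF: x = 0.747, y = 0.321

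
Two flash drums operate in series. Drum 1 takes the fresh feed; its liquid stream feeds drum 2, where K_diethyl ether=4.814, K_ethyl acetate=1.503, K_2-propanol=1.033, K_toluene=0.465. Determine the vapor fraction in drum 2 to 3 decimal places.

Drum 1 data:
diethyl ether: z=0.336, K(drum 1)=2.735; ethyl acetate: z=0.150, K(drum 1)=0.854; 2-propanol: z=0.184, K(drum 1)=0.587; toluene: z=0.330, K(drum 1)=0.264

V/F (drum 2) = 0.632

Drum 1:
Let ψ₁ = V/F and solve Σ zᵢ(Kᵢ−1)/(1+ψ₁(Kᵢ−1)) = 0.
Feasibility: ΣzᵢKᵢ = 1.242, Σzᵢ/Kᵢ = 1.862 — both > 1, two phases present.
Newton–Raphson from ψ₁ = 0.5:
  ψ₁ = 0.500: g = -0.1915, g' = -0.791 → ψ₁ = 0.258
  ψ₁ = 0.258: g = -0.0048, g' = -0.798 → ψ₁ = 0.252
Converged at ψ₁ = 0.252.
Drum-1 compositions:
  diethyl ether: x = 0.234, y = 0.640
  ethyl acetate: x = 0.156, y = 0.133
  2-propanol: x = 0.205, y = 0.121
  toluene: x = 0.405, y = 0.107
Drum-2 feed = drum-1 liquid: z₂ = (0.2338, 0.1557, 0.2054, 0.4051).
Drum 2:
Newton iteration, ψ₂⁰ = 0.67:
  ψ₂ = 0.670: g = -0.0218, g' = -0.573 → ψ₂ = 0.632
Converged at ψ₂ = 0.632.
  diethyl ether: x = 0.069, y = 0.330
  ethyl acetate: x = 0.118, y = 0.178
  2-propanol: x = 0.201, y = 0.208
  toluene: x = 0.612, y = 0.285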